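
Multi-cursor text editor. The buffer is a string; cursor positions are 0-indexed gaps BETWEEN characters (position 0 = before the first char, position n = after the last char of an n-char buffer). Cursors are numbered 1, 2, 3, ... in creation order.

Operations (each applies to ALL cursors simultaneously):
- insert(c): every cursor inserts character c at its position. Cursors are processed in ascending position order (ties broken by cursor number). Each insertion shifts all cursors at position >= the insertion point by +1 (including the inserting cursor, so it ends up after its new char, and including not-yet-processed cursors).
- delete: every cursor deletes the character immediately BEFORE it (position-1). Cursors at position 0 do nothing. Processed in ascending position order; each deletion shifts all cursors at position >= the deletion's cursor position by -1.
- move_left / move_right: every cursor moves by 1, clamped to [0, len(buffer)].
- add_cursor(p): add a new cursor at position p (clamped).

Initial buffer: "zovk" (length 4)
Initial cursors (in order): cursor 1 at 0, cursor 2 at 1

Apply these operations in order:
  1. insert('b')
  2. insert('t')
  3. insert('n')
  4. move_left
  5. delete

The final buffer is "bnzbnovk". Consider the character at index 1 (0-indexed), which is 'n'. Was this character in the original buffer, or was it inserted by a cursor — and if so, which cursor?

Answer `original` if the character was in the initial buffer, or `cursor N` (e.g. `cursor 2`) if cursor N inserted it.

Answer: cursor 1

Derivation:
After op 1 (insert('b')): buffer="bzbovk" (len 6), cursors c1@1 c2@3, authorship 1.2...
After op 2 (insert('t')): buffer="btzbtovk" (len 8), cursors c1@2 c2@5, authorship 11.22...
After op 3 (insert('n')): buffer="btnzbtnovk" (len 10), cursors c1@3 c2@7, authorship 111.222...
After op 4 (move_left): buffer="btnzbtnovk" (len 10), cursors c1@2 c2@6, authorship 111.222...
After op 5 (delete): buffer="bnzbnovk" (len 8), cursors c1@1 c2@4, authorship 11.22...
Authorship (.=original, N=cursor N): 1 1 . 2 2 . . .
Index 1: author = 1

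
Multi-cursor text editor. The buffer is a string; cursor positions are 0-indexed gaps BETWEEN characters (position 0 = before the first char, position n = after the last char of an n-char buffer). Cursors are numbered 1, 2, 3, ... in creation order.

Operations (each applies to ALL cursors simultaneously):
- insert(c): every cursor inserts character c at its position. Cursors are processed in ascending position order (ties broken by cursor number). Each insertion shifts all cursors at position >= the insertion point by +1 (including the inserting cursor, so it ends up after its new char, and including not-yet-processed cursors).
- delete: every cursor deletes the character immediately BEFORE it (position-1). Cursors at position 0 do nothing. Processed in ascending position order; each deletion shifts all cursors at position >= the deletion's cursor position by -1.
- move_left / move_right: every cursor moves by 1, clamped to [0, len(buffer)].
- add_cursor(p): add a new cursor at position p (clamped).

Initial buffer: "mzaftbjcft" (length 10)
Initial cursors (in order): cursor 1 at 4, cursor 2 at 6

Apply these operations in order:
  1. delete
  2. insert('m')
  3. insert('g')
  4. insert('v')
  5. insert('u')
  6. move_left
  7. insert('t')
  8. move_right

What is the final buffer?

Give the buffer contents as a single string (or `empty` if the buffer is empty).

Answer: mzamgvtutmgvtujcft

Derivation:
After op 1 (delete): buffer="mzatjcft" (len 8), cursors c1@3 c2@4, authorship ........
After op 2 (insert('m')): buffer="mzamtmjcft" (len 10), cursors c1@4 c2@6, authorship ...1.2....
After op 3 (insert('g')): buffer="mzamgtmgjcft" (len 12), cursors c1@5 c2@8, authorship ...11.22....
After op 4 (insert('v')): buffer="mzamgvtmgvjcft" (len 14), cursors c1@6 c2@10, authorship ...111.222....
After op 5 (insert('u')): buffer="mzamgvutmgvujcft" (len 16), cursors c1@7 c2@12, authorship ...1111.2222....
After op 6 (move_left): buffer="mzamgvutmgvujcft" (len 16), cursors c1@6 c2@11, authorship ...1111.2222....
After op 7 (insert('t')): buffer="mzamgvtutmgvtujcft" (len 18), cursors c1@7 c2@13, authorship ...11111.22222....
After op 8 (move_right): buffer="mzamgvtutmgvtujcft" (len 18), cursors c1@8 c2@14, authorship ...11111.22222....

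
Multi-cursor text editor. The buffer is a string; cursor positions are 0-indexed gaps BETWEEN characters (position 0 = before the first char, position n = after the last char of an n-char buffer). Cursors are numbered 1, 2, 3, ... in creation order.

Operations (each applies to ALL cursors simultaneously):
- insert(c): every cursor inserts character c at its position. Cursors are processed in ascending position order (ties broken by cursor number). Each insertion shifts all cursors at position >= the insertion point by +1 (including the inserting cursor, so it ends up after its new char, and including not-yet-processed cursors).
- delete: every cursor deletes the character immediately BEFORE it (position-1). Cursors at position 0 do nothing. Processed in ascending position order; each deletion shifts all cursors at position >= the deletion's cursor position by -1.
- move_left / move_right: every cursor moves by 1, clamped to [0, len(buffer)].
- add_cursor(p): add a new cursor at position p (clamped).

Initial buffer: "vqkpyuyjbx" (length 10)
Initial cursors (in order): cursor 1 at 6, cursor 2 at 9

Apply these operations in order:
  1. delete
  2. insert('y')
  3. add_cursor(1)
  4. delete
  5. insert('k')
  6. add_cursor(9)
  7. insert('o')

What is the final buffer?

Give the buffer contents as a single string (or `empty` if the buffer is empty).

Answer: koqkpykoyjkoox

Derivation:
After op 1 (delete): buffer="vqkpyyjx" (len 8), cursors c1@5 c2@7, authorship ........
After op 2 (insert('y')): buffer="vqkpyyyjyx" (len 10), cursors c1@6 c2@9, authorship .....1..2.
After op 3 (add_cursor(1)): buffer="vqkpyyyjyx" (len 10), cursors c3@1 c1@6 c2@9, authorship .....1..2.
After op 4 (delete): buffer="qkpyyjx" (len 7), cursors c3@0 c1@4 c2@6, authorship .......
After op 5 (insert('k')): buffer="kqkpykyjkx" (len 10), cursors c3@1 c1@6 c2@9, authorship 3....1..2.
After op 6 (add_cursor(9)): buffer="kqkpykyjkx" (len 10), cursors c3@1 c1@6 c2@9 c4@9, authorship 3....1..2.
After op 7 (insert('o')): buffer="koqkpykoyjkoox" (len 14), cursors c3@2 c1@8 c2@13 c4@13, authorship 33....11..224.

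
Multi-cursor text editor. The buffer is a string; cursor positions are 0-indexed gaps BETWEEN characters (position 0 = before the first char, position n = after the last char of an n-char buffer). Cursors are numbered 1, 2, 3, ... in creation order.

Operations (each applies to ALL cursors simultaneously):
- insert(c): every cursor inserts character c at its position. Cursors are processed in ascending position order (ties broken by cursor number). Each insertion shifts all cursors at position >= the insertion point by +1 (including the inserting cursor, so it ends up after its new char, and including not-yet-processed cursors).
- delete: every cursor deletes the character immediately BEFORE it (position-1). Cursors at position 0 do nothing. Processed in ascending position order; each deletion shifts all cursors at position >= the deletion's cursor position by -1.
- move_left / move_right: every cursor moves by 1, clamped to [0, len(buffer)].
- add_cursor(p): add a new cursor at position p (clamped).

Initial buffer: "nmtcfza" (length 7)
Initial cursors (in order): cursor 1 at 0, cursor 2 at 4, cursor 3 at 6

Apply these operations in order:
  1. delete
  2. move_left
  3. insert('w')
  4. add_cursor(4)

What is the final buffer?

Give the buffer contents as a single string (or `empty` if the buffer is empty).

After op 1 (delete): buffer="nmtfa" (len 5), cursors c1@0 c2@3 c3@4, authorship .....
After op 2 (move_left): buffer="nmtfa" (len 5), cursors c1@0 c2@2 c3@3, authorship .....
After op 3 (insert('w')): buffer="wnmwtwfa" (len 8), cursors c1@1 c2@4 c3@6, authorship 1..2.3..
After op 4 (add_cursor(4)): buffer="wnmwtwfa" (len 8), cursors c1@1 c2@4 c4@4 c3@6, authorship 1..2.3..

Answer: wnmwtwfa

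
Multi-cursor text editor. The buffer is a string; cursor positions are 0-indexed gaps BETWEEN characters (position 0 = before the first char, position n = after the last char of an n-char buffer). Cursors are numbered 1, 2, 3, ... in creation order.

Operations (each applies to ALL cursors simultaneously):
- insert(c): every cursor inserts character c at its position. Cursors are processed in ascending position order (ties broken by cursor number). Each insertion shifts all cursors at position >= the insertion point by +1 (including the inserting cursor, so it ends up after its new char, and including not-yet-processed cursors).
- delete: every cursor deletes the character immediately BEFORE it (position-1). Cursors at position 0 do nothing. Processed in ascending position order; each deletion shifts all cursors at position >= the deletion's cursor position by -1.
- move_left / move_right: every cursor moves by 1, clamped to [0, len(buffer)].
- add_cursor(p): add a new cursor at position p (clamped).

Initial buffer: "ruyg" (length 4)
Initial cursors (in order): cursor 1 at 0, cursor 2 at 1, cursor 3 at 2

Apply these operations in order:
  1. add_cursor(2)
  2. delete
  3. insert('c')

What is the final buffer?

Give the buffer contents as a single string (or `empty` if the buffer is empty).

After op 1 (add_cursor(2)): buffer="ruyg" (len 4), cursors c1@0 c2@1 c3@2 c4@2, authorship ....
After op 2 (delete): buffer="yg" (len 2), cursors c1@0 c2@0 c3@0 c4@0, authorship ..
After op 3 (insert('c')): buffer="ccccyg" (len 6), cursors c1@4 c2@4 c3@4 c4@4, authorship 1234..

Answer: ccccyg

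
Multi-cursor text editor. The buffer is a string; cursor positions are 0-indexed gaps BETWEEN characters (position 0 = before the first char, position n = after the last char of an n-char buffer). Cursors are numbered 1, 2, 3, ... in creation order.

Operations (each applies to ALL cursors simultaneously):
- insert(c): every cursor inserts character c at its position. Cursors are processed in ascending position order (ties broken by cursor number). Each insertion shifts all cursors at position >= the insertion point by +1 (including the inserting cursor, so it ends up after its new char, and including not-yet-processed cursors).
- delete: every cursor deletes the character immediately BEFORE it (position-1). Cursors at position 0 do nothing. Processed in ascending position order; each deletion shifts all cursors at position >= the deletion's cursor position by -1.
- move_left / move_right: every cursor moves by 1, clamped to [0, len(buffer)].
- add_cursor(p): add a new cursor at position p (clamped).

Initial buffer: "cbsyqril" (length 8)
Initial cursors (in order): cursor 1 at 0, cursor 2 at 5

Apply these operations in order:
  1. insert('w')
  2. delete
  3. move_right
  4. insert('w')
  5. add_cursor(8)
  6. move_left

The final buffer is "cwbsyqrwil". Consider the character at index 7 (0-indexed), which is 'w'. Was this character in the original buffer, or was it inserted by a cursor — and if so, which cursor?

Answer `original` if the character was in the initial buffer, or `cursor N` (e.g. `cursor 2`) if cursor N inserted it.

Answer: cursor 2

Derivation:
After op 1 (insert('w')): buffer="wcbsyqwril" (len 10), cursors c1@1 c2@7, authorship 1.....2...
After op 2 (delete): buffer="cbsyqril" (len 8), cursors c1@0 c2@5, authorship ........
After op 3 (move_right): buffer="cbsyqril" (len 8), cursors c1@1 c2@6, authorship ........
After op 4 (insert('w')): buffer="cwbsyqrwil" (len 10), cursors c1@2 c2@8, authorship .1.....2..
After op 5 (add_cursor(8)): buffer="cwbsyqrwil" (len 10), cursors c1@2 c2@8 c3@8, authorship .1.....2..
After op 6 (move_left): buffer="cwbsyqrwil" (len 10), cursors c1@1 c2@7 c3@7, authorship .1.....2..
Authorship (.=original, N=cursor N): . 1 . . . . . 2 . .
Index 7: author = 2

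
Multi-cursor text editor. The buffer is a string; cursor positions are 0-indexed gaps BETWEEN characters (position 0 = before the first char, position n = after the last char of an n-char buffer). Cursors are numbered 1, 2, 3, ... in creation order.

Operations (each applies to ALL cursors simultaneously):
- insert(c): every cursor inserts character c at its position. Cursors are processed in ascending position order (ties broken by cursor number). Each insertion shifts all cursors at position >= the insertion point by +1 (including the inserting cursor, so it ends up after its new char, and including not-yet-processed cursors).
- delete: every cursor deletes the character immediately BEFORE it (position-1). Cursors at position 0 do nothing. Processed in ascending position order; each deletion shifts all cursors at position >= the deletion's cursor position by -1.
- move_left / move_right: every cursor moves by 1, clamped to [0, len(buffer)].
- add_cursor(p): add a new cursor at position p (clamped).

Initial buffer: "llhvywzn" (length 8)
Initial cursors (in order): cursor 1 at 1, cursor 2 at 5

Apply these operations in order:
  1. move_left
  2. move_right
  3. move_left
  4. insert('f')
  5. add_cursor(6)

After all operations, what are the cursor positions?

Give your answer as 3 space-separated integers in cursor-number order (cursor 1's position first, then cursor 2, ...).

After op 1 (move_left): buffer="llhvywzn" (len 8), cursors c1@0 c2@4, authorship ........
After op 2 (move_right): buffer="llhvywzn" (len 8), cursors c1@1 c2@5, authorship ........
After op 3 (move_left): buffer="llhvywzn" (len 8), cursors c1@0 c2@4, authorship ........
After op 4 (insert('f')): buffer="fllhvfywzn" (len 10), cursors c1@1 c2@6, authorship 1....2....
After op 5 (add_cursor(6)): buffer="fllhvfywzn" (len 10), cursors c1@1 c2@6 c3@6, authorship 1....2....

Answer: 1 6 6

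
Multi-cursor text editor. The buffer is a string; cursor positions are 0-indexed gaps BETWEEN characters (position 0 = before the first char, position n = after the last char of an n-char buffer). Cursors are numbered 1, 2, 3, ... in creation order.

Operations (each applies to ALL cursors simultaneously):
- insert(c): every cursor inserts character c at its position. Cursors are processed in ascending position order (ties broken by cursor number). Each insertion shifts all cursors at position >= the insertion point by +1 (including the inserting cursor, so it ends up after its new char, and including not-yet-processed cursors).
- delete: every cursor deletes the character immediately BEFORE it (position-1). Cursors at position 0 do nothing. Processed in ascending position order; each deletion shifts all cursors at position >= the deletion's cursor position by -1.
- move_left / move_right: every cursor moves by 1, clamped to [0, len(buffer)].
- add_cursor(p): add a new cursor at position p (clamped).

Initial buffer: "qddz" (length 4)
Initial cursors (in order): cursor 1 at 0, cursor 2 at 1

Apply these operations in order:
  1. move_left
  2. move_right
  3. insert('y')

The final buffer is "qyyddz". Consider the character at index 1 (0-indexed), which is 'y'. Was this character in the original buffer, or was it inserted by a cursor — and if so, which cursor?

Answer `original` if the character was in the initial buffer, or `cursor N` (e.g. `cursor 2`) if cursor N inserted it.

Answer: cursor 1

Derivation:
After op 1 (move_left): buffer="qddz" (len 4), cursors c1@0 c2@0, authorship ....
After op 2 (move_right): buffer="qddz" (len 4), cursors c1@1 c2@1, authorship ....
After op 3 (insert('y')): buffer="qyyddz" (len 6), cursors c1@3 c2@3, authorship .12...
Authorship (.=original, N=cursor N): . 1 2 . . .
Index 1: author = 1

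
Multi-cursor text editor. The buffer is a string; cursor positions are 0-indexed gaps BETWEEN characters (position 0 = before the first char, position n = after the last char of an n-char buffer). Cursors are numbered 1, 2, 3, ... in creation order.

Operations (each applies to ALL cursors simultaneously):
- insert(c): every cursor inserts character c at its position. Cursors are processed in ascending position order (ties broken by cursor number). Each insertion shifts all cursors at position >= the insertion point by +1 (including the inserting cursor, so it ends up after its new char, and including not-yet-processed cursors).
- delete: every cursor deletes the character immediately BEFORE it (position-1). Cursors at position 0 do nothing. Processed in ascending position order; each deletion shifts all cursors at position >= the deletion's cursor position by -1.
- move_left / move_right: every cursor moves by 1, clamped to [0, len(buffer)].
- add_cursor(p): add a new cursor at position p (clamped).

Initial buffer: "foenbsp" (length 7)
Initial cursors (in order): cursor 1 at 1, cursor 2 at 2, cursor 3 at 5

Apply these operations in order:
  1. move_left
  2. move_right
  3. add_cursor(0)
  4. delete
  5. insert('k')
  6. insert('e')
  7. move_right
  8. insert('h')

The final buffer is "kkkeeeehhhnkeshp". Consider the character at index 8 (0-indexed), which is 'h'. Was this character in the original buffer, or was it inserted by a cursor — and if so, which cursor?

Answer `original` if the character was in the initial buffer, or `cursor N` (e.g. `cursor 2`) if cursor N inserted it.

Answer: cursor 2

Derivation:
After op 1 (move_left): buffer="foenbsp" (len 7), cursors c1@0 c2@1 c3@4, authorship .......
After op 2 (move_right): buffer="foenbsp" (len 7), cursors c1@1 c2@2 c3@5, authorship .......
After op 3 (add_cursor(0)): buffer="foenbsp" (len 7), cursors c4@0 c1@1 c2@2 c3@5, authorship .......
After op 4 (delete): buffer="ensp" (len 4), cursors c1@0 c2@0 c4@0 c3@2, authorship ....
After op 5 (insert('k')): buffer="kkkenksp" (len 8), cursors c1@3 c2@3 c4@3 c3@6, authorship 124..3..
After op 6 (insert('e')): buffer="kkkeeeenkesp" (len 12), cursors c1@6 c2@6 c4@6 c3@10, authorship 124124..33..
After op 7 (move_right): buffer="kkkeeeenkesp" (len 12), cursors c1@7 c2@7 c4@7 c3@11, authorship 124124..33..
After op 8 (insert('h')): buffer="kkkeeeehhhnkeshp" (len 16), cursors c1@10 c2@10 c4@10 c3@15, authorship 124124.124.33.3.
Authorship (.=original, N=cursor N): 1 2 4 1 2 4 . 1 2 4 . 3 3 . 3 .
Index 8: author = 2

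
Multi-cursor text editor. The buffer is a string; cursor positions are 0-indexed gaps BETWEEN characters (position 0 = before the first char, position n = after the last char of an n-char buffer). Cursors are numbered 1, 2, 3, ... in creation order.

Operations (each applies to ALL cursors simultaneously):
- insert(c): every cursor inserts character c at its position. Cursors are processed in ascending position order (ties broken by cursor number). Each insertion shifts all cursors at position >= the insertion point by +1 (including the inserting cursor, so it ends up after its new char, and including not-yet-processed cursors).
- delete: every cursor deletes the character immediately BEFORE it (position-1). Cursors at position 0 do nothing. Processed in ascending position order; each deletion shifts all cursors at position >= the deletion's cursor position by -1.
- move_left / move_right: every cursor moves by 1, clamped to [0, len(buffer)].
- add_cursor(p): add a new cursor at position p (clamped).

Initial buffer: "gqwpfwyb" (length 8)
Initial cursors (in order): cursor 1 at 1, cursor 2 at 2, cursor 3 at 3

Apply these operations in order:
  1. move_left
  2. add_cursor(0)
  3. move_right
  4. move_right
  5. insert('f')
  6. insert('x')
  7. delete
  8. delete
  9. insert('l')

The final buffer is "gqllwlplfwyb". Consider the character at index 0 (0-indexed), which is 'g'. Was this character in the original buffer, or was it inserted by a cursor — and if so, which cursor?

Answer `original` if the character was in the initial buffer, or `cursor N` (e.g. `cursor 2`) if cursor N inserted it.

Answer: original

Derivation:
After op 1 (move_left): buffer="gqwpfwyb" (len 8), cursors c1@0 c2@1 c3@2, authorship ........
After op 2 (add_cursor(0)): buffer="gqwpfwyb" (len 8), cursors c1@0 c4@0 c2@1 c3@2, authorship ........
After op 3 (move_right): buffer="gqwpfwyb" (len 8), cursors c1@1 c4@1 c2@2 c3@3, authorship ........
After op 4 (move_right): buffer="gqwpfwyb" (len 8), cursors c1@2 c4@2 c2@3 c3@4, authorship ........
After op 5 (insert('f')): buffer="gqffwfpffwyb" (len 12), cursors c1@4 c4@4 c2@6 c3@8, authorship ..14.2.3....
After op 6 (insert('x')): buffer="gqffxxwfxpfxfwyb" (len 16), cursors c1@6 c4@6 c2@9 c3@12, authorship ..1414.22.33....
After op 7 (delete): buffer="gqffwfpffwyb" (len 12), cursors c1@4 c4@4 c2@6 c3@8, authorship ..14.2.3....
After op 8 (delete): buffer="gqwpfwyb" (len 8), cursors c1@2 c4@2 c2@3 c3@4, authorship ........
After op 9 (insert('l')): buffer="gqllwlplfwyb" (len 12), cursors c1@4 c4@4 c2@6 c3@8, authorship ..14.2.3....
Authorship (.=original, N=cursor N): . . 1 4 . 2 . 3 . . . .
Index 0: author = original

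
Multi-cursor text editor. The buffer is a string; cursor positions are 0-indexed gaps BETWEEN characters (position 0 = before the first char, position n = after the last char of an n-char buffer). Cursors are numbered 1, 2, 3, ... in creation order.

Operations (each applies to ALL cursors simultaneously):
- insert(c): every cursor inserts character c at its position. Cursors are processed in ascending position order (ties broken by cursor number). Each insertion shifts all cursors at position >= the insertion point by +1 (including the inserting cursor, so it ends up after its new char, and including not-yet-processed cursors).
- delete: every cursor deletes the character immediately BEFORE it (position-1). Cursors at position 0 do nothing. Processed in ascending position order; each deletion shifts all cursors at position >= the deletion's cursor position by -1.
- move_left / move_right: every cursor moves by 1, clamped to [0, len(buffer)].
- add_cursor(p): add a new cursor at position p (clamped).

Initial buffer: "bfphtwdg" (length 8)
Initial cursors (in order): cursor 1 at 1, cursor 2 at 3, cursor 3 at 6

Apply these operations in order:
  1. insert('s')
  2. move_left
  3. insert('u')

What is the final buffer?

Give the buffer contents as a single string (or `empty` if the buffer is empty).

Answer: busfpushtwusdg

Derivation:
After op 1 (insert('s')): buffer="bsfpshtwsdg" (len 11), cursors c1@2 c2@5 c3@9, authorship .1..2...3..
After op 2 (move_left): buffer="bsfpshtwsdg" (len 11), cursors c1@1 c2@4 c3@8, authorship .1..2...3..
After op 3 (insert('u')): buffer="busfpushtwusdg" (len 14), cursors c1@2 c2@6 c3@11, authorship .11..22...33..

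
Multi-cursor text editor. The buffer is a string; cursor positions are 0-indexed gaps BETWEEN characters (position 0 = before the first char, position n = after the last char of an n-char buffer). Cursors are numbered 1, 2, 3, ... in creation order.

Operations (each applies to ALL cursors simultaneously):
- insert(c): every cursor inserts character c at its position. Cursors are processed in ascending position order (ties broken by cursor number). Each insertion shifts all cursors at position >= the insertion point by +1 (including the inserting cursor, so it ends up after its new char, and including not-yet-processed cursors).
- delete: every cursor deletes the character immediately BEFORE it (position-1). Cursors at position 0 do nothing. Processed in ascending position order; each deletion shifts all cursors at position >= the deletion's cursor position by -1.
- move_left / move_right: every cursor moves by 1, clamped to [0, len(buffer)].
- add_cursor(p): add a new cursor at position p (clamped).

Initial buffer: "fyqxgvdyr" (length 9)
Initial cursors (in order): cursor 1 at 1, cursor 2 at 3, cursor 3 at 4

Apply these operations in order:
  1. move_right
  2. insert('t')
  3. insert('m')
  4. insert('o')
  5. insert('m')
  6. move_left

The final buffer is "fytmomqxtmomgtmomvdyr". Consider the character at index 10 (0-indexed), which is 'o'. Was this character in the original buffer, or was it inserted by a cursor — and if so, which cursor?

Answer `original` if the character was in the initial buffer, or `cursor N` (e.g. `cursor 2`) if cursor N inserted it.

After op 1 (move_right): buffer="fyqxgvdyr" (len 9), cursors c1@2 c2@4 c3@5, authorship .........
After op 2 (insert('t')): buffer="fytqxtgtvdyr" (len 12), cursors c1@3 c2@6 c3@8, authorship ..1..2.3....
After op 3 (insert('m')): buffer="fytmqxtmgtmvdyr" (len 15), cursors c1@4 c2@8 c3@11, authorship ..11..22.33....
After op 4 (insert('o')): buffer="fytmoqxtmogtmovdyr" (len 18), cursors c1@5 c2@10 c3@14, authorship ..111..222.333....
After op 5 (insert('m')): buffer="fytmomqxtmomgtmomvdyr" (len 21), cursors c1@6 c2@12 c3@17, authorship ..1111..2222.3333....
After op 6 (move_left): buffer="fytmomqxtmomgtmomvdyr" (len 21), cursors c1@5 c2@11 c3@16, authorship ..1111..2222.3333....
Authorship (.=original, N=cursor N): . . 1 1 1 1 . . 2 2 2 2 . 3 3 3 3 . . . .
Index 10: author = 2

Answer: cursor 2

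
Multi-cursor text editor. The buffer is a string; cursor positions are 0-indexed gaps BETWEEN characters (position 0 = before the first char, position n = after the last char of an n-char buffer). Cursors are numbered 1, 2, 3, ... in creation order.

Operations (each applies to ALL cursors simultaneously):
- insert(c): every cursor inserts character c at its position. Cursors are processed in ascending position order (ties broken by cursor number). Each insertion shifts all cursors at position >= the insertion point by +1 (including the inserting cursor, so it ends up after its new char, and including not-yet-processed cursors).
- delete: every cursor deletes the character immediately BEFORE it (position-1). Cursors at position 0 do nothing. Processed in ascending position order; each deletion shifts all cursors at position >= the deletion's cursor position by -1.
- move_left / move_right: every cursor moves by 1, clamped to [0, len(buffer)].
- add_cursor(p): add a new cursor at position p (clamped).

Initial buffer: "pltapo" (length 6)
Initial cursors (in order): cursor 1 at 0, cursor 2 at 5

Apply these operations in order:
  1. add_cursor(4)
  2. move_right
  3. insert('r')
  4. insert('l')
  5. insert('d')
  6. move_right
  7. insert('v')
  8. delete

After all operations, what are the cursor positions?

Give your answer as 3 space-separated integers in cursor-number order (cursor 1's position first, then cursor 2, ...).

Answer: 5 15 12

Derivation:
After op 1 (add_cursor(4)): buffer="pltapo" (len 6), cursors c1@0 c3@4 c2@5, authorship ......
After op 2 (move_right): buffer="pltapo" (len 6), cursors c1@1 c3@5 c2@6, authorship ......
After op 3 (insert('r')): buffer="prltapror" (len 9), cursors c1@2 c3@7 c2@9, authorship .1....3.2
After op 4 (insert('l')): buffer="prlltaprlorl" (len 12), cursors c1@3 c3@9 c2@12, authorship .11....33.22
After op 5 (insert('d')): buffer="prldltaprldorld" (len 15), cursors c1@4 c3@11 c2@15, authorship .111....333.222
After op 6 (move_right): buffer="prldltaprldorld" (len 15), cursors c1@5 c3@12 c2@15, authorship .111....333.222
After op 7 (insert('v')): buffer="prldlvtaprldovrldv" (len 18), cursors c1@6 c3@14 c2@18, authorship .111.1...333.32222
After op 8 (delete): buffer="prldltaprldorld" (len 15), cursors c1@5 c3@12 c2@15, authorship .111....333.222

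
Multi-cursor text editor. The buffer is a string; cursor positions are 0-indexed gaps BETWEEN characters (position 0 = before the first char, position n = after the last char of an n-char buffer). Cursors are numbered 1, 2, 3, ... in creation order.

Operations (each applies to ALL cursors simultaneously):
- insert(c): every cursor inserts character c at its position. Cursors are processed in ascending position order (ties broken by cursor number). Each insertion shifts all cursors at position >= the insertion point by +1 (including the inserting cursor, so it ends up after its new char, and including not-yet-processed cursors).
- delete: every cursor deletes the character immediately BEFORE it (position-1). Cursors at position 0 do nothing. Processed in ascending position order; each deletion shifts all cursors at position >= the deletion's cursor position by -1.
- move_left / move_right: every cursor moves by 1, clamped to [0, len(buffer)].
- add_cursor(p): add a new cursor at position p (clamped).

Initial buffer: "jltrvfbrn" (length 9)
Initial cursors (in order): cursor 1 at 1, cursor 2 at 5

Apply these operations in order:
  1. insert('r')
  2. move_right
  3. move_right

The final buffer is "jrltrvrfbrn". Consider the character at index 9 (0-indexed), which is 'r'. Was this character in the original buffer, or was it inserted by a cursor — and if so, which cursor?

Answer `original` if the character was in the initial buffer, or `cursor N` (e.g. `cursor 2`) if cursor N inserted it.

After op 1 (insert('r')): buffer="jrltrvrfbrn" (len 11), cursors c1@2 c2@7, authorship .1....2....
After op 2 (move_right): buffer="jrltrvrfbrn" (len 11), cursors c1@3 c2@8, authorship .1....2....
After op 3 (move_right): buffer="jrltrvrfbrn" (len 11), cursors c1@4 c2@9, authorship .1....2....
Authorship (.=original, N=cursor N): . 1 . . . . 2 . . . .
Index 9: author = original

Answer: original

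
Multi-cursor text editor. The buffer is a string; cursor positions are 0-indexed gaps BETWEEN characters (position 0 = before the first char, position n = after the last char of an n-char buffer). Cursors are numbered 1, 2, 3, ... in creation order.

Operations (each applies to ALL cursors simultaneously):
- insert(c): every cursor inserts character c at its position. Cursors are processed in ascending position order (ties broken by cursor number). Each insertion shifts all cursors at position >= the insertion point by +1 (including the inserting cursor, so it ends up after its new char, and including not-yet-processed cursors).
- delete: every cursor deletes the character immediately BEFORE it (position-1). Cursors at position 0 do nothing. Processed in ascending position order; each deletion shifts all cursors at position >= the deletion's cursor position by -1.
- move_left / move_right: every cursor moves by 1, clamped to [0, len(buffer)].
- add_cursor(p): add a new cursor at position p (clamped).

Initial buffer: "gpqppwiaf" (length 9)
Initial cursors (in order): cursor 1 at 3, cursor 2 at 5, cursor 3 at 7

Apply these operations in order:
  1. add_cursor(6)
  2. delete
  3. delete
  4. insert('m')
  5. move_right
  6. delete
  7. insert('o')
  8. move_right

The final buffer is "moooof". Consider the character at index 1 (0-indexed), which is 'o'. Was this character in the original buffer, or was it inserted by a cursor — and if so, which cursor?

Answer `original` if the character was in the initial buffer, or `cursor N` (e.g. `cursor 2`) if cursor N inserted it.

Answer: cursor 1

Derivation:
After op 1 (add_cursor(6)): buffer="gpqppwiaf" (len 9), cursors c1@3 c2@5 c4@6 c3@7, authorship .........
After op 2 (delete): buffer="gppaf" (len 5), cursors c1@2 c2@3 c3@3 c4@3, authorship .....
After op 3 (delete): buffer="af" (len 2), cursors c1@0 c2@0 c3@0 c4@0, authorship ..
After op 4 (insert('m')): buffer="mmmmaf" (len 6), cursors c1@4 c2@4 c3@4 c4@4, authorship 1234..
After op 5 (move_right): buffer="mmmmaf" (len 6), cursors c1@5 c2@5 c3@5 c4@5, authorship 1234..
After op 6 (delete): buffer="mf" (len 2), cursors c1@1 c2@1 c3@1 c4@1, authorship 1.
After op 7 (insert('o')): buffer="moooof" (len 6), cursors c1@5 c2@5 c3@5 c4@5, authorship 11234.
After op 8 (move_right): buffer="moooof" (len 6), cursors c1@6 c2@6 c3@6 c4@6, authorship 11234.
Authorship (.=original, N=cursor N): 1 1 2 3 4 .
Index 1: author = 1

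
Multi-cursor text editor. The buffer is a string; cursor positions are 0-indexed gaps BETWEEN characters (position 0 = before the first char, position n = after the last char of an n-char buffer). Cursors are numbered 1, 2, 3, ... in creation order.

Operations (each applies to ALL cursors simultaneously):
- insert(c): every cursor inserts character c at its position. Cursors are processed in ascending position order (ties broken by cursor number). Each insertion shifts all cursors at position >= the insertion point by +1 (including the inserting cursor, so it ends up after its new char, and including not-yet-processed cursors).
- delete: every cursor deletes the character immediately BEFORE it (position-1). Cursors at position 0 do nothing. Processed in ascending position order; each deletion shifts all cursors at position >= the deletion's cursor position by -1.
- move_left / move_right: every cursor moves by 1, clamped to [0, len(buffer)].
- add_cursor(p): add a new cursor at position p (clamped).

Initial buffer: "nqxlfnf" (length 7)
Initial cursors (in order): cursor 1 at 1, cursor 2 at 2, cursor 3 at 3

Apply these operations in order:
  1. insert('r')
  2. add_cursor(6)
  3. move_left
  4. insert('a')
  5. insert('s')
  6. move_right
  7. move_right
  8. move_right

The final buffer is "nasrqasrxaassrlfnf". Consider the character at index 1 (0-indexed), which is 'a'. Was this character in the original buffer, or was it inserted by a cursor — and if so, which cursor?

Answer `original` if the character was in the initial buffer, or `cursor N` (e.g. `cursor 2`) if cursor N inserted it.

After op 1 (insert('r')): buffer="nrqrxrlfnf" (len 10), cursors c1@2 c2@4 c3@6, authorship .1.2.3....
After op 2 (add_cursor(6)): buffer="nrqrxrlfnf" (len 10), cursors c1@2 c2@4 c3@6 c4@6, authorship .1.2.3....
After op 3 (move_left): buffer="nrqrxrlfnf" (len 10), cursors c1@1 c2@3 c3@5 c4@5, authorship .1.2.3....
After op 4 (insert('a')): buffer="narqarxaarlfnf" (len 14), cursors c1@2 c2@5 c3@9 c4@9, authorship .11.22.343....
After op 5 (insert('s')): buffer="nasrqasrxaassrlfnf" (len 18), cursors c1@3 c2@7 c3@13 c4@13, authorship .111.222.34343....
After op 6 (move_right): buffer="nasrqasrxaassrlfnf" (len 18), cursors c1@4 c2@8 c3@14 c4@14, authorship .111.222.34343....
After op 7 (move_right): buffer="nasrqasrxaassrlfnf" (len 18), cursors c1@5 c2@9 c3@15 c4@15, authorship .111.222.34343....
After op 8 (move_right): buffer="nasrqasrxaassrlfnf" (len 18), cursors c1@6 c2@10 c3@16 c4@16, authorship .111.222.34343....
Authorship (.=original, N=cursor N): . 1 1 1 . 2 2 2 . 3 4 3 4 3 . . . .
Index 1: author = 1

Answer: cursor 1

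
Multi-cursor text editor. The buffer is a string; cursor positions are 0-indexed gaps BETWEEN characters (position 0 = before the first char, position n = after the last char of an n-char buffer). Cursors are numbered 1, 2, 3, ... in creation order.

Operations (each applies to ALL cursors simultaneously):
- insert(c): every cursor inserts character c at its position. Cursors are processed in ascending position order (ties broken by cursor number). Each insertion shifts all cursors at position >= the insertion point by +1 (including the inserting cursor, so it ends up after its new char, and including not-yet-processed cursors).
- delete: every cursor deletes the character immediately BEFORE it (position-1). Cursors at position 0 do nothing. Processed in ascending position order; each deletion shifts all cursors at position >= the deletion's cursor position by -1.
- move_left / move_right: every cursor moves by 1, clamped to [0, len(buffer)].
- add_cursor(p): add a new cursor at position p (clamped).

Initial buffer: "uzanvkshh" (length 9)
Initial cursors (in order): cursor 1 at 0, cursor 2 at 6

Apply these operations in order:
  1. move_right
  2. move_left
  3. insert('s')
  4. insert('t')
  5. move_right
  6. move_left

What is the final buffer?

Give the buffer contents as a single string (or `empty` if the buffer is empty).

Answer: stuzanvkstshh

Derivation:
After op 1 (move_right): buffer="uzanvkshh" (len 9), cursors c1@1 c2@7, authorship .........
After op 2 (move_left): buffer="uzanvkshh" (len 9), cursors c1@0 c2@6, authorship .........
After op 3 (insert('s')): buffer="suzanvksshh" (len 11), cursors c1@1 c2@8, authorship 1......2...
After op 4 (insert('t')): buffer="stuzanvkstshh" (len 13), cursors c1@2 c2@10, authorship 11......22...
After op 5 (move_right): buffer="stuzanvkstshh" (len 13), cursors c1@3 c2@11, authorship 11......22...
After op 6 (move_left): buffer="stuzanvkstshh" (len 13), cursors c1@2 c2@10, authorship 11......22...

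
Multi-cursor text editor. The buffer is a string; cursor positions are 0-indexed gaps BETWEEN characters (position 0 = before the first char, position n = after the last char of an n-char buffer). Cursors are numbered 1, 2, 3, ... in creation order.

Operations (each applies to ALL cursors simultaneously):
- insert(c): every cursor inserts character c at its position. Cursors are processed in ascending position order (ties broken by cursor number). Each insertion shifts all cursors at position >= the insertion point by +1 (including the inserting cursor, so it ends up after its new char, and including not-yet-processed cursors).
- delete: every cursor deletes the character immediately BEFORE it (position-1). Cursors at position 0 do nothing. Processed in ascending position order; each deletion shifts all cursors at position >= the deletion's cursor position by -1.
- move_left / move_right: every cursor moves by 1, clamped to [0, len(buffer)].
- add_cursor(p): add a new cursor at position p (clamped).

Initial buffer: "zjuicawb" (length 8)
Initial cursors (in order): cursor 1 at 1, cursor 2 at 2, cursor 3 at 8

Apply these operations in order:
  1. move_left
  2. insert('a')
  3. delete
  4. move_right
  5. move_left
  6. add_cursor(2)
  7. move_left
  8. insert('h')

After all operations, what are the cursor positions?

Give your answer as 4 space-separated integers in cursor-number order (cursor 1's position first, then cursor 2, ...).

After op 1 (move_left): buffer="zjuicawb" (len 8), cursors c1@0 c2@1 c3@7, authorship ........
After op 2 (insert('a')): buffer="azajuicawab" (len 11), cursors c1@1 c2@3 c3@10, authorship 1.2......3.
After op 3 (delete): buffer="zjuicawb" (len 8), cursors c1@0 c2@1 c3@7, authorship ........
After op 4 (move_right): buffer="zjuicawb" (len 8), cursors c1@1 c2@2 c3@8, authorship ........
After op 5 (move_left): buffer="zjuicawb" (len 8), cursors c1@0 c2@1 c3@7, authorship ........
After op 6 (add_cursor(2)): buffer="zjuicawb" (len 8), cursors c1@0 c2@1 c4@2 c3@7, authorship ........
After op 7 (move_left): buffer="zjuicawb" (len 8), cursors c1@0 c2@0 c4@1 c3@6, authorship ........
After op 8 (insert('h')): buffer="hhzhjuicahwb" (len 12), cursors c1@2 c2@2 c4@4 c3@10, authorship 12.4.....3..

Answer: 2 2 10 4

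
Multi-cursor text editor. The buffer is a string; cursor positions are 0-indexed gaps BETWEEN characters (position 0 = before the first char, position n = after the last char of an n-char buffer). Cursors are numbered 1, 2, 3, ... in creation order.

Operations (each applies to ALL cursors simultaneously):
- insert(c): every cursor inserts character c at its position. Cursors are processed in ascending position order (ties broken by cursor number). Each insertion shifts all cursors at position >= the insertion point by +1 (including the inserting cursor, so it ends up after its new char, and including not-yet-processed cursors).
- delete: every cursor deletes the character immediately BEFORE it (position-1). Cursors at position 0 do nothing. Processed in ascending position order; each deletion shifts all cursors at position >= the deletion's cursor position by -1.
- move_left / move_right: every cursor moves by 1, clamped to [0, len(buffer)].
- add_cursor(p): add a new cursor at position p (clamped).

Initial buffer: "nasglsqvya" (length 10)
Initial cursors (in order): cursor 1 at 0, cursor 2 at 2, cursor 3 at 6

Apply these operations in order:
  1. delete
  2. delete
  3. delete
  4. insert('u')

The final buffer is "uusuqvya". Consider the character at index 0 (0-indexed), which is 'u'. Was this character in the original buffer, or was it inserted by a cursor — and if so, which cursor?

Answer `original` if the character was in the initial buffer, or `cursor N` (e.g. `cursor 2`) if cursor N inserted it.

After op 1 (delete): buffer="nsglqvya" (len 8), cursors c1@0 c2@1 c3@4, authorship ........
After op 2 (delete): buffer="sgqvya" (len 6), cursors c1@0 c2@0 c3@2, authorship ......
After op 3 (delete): buffer="sqvya" (len 5), cursors c1@0 c2@0 c3@1, authorship .....
After op 4 (insert('u')): buffer="uusuqvya" (len 8), cursors c1@2 c2@2 c3@4, authorship 12.3....
Authorship (.=original, N=cursor N): 1 2 . 3 . . . .
Index 0: author = 1

Answer: cursor 1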